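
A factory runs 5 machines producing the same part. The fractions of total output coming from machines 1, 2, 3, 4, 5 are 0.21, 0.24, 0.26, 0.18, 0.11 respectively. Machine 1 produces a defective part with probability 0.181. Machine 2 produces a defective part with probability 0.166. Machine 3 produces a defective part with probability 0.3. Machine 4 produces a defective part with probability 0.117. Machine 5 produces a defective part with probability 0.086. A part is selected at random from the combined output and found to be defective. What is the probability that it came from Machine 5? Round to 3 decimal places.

Posterior probability ≈ 0.051

Tabulate prior·likelihood by source: [1] prior 0.21, lik 0.181, product 0.03801; [2] prior 0.24, lik 0.166, product 0.03984; [3] prior 0.26, lik 0.3, product 0.07800; [4] prior 0.18, lik 0.117, product 0.02106; [5] prior 0.11, lik 0.086, product 0.009460.
Normalizing constant = 0.18637; the posterior for Machine 5 is its product over the sum, 0.009460/0.18637 = 0.051.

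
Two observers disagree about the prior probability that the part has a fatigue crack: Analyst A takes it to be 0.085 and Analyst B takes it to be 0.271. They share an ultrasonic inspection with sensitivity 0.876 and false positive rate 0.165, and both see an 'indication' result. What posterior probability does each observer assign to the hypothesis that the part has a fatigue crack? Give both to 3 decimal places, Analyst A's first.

P('+'|H) = 0.876, P('+'|¬H) = 0.165.
Analyst A: numerator 0.876·0.085 = 0.074460; evidence = 0.074460+0.165·0.915 = 0.22544; posterior = 0.330.
Analyst B: numerator 0.876·0.271 = 0.23740; evidence = 0.23740+0.165·0.729 = 0.35768; posterior = 0.664.

Analyst A: 0.330; Analyst B: 0.664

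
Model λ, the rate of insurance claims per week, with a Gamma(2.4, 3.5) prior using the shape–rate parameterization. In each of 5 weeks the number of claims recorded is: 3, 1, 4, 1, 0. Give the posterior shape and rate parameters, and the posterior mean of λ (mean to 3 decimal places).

Posterior: Gamma(shape=11.4, rate=8.5); mean ≈ 1.341

The Poisson likelihood adds the total count to the shape and the number of exposure periods to the rate. Here ∑xᵢ = 9 and n = 5, so shape 2.4→11.4 and rate 3.5→8.5.
Posterior mean = shape/rate = 11.4/8.5 = 1.341.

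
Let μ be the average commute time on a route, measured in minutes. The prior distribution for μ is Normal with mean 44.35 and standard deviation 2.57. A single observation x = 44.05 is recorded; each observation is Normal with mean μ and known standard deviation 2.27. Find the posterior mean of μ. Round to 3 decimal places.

With known σ, the Normal prior is conjugate. Weight on the data is w = (n/σ²)/(n/σ² + 1/τ₀²) = 0.194065/(0.194065+0.151403) = 0.56175.
Posterior mean = w·x̄ + (1−w)·μ₀ = 0.56175·44.05 + 0.43825·44.35 = 44.181.

Posterior mean ≈ 44.181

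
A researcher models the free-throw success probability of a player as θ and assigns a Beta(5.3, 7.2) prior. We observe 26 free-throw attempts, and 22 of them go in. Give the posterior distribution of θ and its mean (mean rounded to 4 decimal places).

The binomial likelihood is conjugate to the Beta prior: with 22 successes and 4 failures, the posterior is Beta(5.3+22, 7.2+4) = Beta(27.3, 11.2).
Posterior mean = α/(α+β) = 27.3/38.5 = 0.7091.

Posterior: Beta(27.3, 11.2); mean ≈ 0.7091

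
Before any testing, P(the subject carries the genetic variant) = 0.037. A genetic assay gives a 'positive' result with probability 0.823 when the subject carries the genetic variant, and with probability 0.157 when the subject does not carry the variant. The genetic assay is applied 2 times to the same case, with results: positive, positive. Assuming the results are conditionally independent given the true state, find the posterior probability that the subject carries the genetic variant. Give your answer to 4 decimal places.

With H the event that the subject carries the genetic variant, the joint likelihood of the observed sequence is P(data|H) = 0.823·0.823 = 0.67733 and P(data|¬H) = 0.157·0.157 = 0.024649.
Bayes: P(H|data) = 0.037·0.67733 / (0.037·0.67733 + 0.963·0.024649) = 0.025061/0.048798 = 0.5136.

Posterior P(H) ≈ 0.5136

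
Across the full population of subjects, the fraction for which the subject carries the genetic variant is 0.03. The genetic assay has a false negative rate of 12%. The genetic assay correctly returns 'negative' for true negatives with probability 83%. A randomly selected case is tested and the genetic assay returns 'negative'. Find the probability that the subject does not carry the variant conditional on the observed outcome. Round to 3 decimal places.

Write H for 'the subject carries the genetic variant'. Prior odds H:¬H = 0.03/0.97 = 0.030928. For the 'negative' outcome, the likelihood ratio is 0.12/0.83 = 0.14458.
Posterior odds = 0.030928 × 0.14458 = 0.0044715, so P(H|E) = 0.0044715/(1+0.0044715) = 0.004. Then P(¬H|E) = 1 − 0.004 = 0.996.

P(¬H | E) ≈ 0.996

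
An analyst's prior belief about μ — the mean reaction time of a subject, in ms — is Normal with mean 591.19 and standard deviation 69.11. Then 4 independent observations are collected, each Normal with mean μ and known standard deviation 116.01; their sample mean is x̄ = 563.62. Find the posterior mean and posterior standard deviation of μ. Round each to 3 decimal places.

Posterior mean ≈ 575.015; posterior SD ≈ 44.430

With known σ, the Normal prior is conjugate. Weight on the data is w = (n/σ²)/(n/σ² + 1/τ₀²) = 0.00029721/(0.00029721+0.00020937) = 0.58670.
Posterior mean = w·x̄ + (1−w)·μ₀ = 0.58670·563.62 + 0.41330·591.19 = 575.015. Posterior variance = 1/(0.00029721+0.00020937) = 1974.00, so SD = 44.430.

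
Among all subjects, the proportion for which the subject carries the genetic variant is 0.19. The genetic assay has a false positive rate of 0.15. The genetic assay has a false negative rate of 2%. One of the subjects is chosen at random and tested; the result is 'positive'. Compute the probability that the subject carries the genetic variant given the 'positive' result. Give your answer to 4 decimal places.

P(H | E) ≈ 0.6051

Let H be the event that the subject carries the genetic variant. P(H) = 0.19, so P(¬H) = 0.81. With E the 'positive' result, P(E|H) = 0.98 and P(E|¬H) = 0.15.
P(E) = 0.98·0.19 + 0.15·0.81 = 0.18620 + 0.12150 = 0.30770.
By Bayes' theorem, P(H|E) = 0.18620 / 0.30770 = 0.6051.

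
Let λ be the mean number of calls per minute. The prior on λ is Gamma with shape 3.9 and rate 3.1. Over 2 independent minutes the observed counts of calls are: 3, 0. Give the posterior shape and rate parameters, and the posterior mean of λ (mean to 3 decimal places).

Total count ∑xᵢ = 3 over n = 2 minutes.
Gamma is conjugate to the Poisson likelihood: posterior is Gamma(shape = 3.9+3 = 6.9, rate = 3.1+2 = 5.1).
E[λ | data] = 6.9/5.1 = 1.353.

Posterior: Gamma(shape=6.9, rate=5.1); mean ≈ 1.353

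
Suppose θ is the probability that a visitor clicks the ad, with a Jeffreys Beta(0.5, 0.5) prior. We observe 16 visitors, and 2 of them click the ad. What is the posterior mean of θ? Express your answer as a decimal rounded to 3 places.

The binomial likelihood is conjugate to the Beta prior: with 2 successes and 14 failures, the posterior is Beta(0.5+2, 0.5+14) = Beta(2.5, 14.5).
E[θ | data] = 2.5/(2.5+14.5) = 0.147.

Posterior mean ≈ 0.147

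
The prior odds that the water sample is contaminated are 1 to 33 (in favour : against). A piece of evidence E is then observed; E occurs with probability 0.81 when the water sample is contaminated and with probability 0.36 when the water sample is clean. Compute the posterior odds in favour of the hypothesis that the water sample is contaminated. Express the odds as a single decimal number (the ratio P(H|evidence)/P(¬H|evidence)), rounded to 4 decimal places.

Prior odds = 1/33 = 0.030303.
Likelihood ratio for E = 0.81/0.36 = 2.2500.
Posterior odds = prior odds × LR = 0.068182.

Posterior odds ≈ 0.0682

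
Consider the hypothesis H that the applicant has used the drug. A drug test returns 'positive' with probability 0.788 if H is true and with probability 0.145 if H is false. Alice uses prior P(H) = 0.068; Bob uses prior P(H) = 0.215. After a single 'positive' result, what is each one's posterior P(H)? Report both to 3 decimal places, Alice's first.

Alice: 0.284; Bob: 0.598

The likelihood ratio for a 'positive' result is 0.788/0.145 = 5.4345.
Alice: prior odds 0.068/0.932 = 0.072961; posterior odds 0.39651; posterior probability 0.284.
Bob: prior odds 0.215/0.785 = 0.27389; posterior odds 1.4884; posterior probability 0.598.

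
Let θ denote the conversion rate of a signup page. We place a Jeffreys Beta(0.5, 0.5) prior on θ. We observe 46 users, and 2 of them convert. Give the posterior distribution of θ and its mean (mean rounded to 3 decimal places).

The binomial likelihood is conjugate to the Beta prior: with 2 successes and 44 failures, the posterior is Beta(0.5+2, 0.5+44) = Beta(2.5, 44.5).
Posterior mean = α/(α+β) = 2.5/47 = 0.053.

Posterior: Beta(2.5, 44.5); mean ≈ 0.053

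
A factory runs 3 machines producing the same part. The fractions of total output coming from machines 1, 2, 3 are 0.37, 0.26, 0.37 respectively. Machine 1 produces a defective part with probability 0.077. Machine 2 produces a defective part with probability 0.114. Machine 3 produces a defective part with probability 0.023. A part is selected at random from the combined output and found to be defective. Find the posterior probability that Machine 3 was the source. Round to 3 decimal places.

Tabulate prior·likelihood by source: [1] prior 0.37, lik 0.077, product 0.02849; [2] prior 0.26, lik 0.114, product 0.02964; [3] prior 0.37, lik 0.023, product 0.008510.
Normalizing constant = 0.066640; the posterior for Machine 3 is its product over the sum, 0.008510/0.066640 = 0.128.

Posterior probability ≈ 0.128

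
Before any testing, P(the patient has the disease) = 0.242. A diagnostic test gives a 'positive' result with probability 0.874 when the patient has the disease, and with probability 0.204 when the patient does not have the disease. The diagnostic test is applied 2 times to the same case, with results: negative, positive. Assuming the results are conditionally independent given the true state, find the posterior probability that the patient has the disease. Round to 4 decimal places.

Posterior P(H) ≈ 0.1780

With H the event that the patient has the disease, the joint likelihood of the observed sequence is P(data|H) = 0.126·0.874 = 0.11012 and P(data|¬H) = 0.796·0.204 = 0.16238.
Bayes: P(H|data) = 0.242·0.11012 / (0.242·0.11012 + 0.758·0.16238) = 0.026650/0.14974 = 0.1780.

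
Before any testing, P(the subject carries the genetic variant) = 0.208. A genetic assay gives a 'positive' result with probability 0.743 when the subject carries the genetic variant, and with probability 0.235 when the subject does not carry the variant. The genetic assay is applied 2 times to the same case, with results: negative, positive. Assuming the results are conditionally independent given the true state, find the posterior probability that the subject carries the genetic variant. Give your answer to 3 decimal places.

With H the event that the subject carries the genetic variant, the joint likelihood of the observed sequence is P(data|H) = 0.257·0.743 = 0.19095 and P(data|¬H) = 0.765·0.235 = 0.17977.
Bayes: P(H|data) = 0.208·0.19095 / (0.208·0.19095 + 0.792·0.17977) = 0.039718/0.18210 = 0.2181.

Posterior P(H) ≈ 0.218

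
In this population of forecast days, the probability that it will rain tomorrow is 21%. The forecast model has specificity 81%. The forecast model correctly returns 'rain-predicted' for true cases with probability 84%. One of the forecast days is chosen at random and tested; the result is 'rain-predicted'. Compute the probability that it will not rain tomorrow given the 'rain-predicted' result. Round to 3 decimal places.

Let H be the event that it will rain tomorrow. P(H) = 0.21, so P(¬H) = 0.79. With E the 'rain-predicted' result, P(E|H) = 0.84 and P(E|¬H) = 0.19.
P(E) = 0.84·0.21 + 0.19·0.79 = 0.17640 + 0.15010 = 0.32650.
By Bayes' theorem, P(H|E) = 0.17640 / 0.32650 = 0.540. Hence P(¬H|E) = 1 − 0.540 = 0.460.

P(¬H | E) ≈ 0.460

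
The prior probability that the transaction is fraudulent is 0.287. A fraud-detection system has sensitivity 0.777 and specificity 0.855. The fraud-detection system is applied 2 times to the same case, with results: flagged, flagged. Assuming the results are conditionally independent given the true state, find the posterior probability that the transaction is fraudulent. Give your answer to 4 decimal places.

Posterior P(H) ≈ 0.9204

With H the event that the transaction is fraudulent, the joint likelihood of the observed sequence is P(data|H) = 0.777·0.777 = 0.60373 and P(data|¬H) = 0.145·0.145 = 0.021025.
Bayes: P(H|data) = 0.287·0.60373 / (0.287·0.60373 + 0.713·0.021025) = 0.17327/0.18826 = 0.9204.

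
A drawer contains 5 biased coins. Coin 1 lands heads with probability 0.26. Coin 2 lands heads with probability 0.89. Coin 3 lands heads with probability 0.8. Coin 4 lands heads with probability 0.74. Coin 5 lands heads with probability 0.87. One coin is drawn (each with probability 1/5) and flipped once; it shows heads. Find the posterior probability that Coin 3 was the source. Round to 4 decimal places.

P(heads|C1) = 0.26; P(heads|C2) = 0.89; P(heads|C3) = 0.8; P(heads|C4) = 0.74; P(heads|C5) = 0.87.
Prior × likelihood for each source: 0.2·0.26=0.05200, 0.2·0.89=0.1780, 0.2·0.8=0.1600, 0.2·0.74=0.1480, 0.2·0.87=0.1740. Summing gives P(heads) = 0.71200.
P(Coin 3 | heads) = 0.1600 / 0.71200 = 0.2247.

Posterior probability ≈ 0.2247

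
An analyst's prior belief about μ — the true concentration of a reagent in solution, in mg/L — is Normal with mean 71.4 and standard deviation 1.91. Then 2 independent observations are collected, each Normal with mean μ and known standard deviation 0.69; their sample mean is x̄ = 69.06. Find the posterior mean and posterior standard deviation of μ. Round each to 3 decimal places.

Prior precision 1/τ₀² = 1/1.91² = 0.274115; data precision n/σ² = 2/0.69² = 4.20080.
Posterior precision = 0.274115 + 4.20080 = 4.47491, giving posterior SD = 1/√4.47491 = 0.473.
Posterior mean = (0.274115·71.4 + 4.20080·69.06) / 4.47491 = 69.203.

Posterior mean ≈ 69.203; posterior SD ≈ 0.473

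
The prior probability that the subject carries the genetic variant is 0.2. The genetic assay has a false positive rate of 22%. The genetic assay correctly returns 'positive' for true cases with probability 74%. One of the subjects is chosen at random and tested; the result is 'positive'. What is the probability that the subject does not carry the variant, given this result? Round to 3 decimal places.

P(¬H | E) ≈ 0.543

Write H for 'the subject carries the genetic variant'. Prior odds H:¬H = 0.2/0.8 = 0.25000. For the 'positive' outcome, the likelihood ratio is 0.74/0.22 = 3.3636.
Posterior odds = 0.25000 × 3.3636 = 0.84091, so P(H|E) = 0.84091/(1+0.84091) = 0.457. Then P(¬H|E) = 1 − 0.457 = 0.543.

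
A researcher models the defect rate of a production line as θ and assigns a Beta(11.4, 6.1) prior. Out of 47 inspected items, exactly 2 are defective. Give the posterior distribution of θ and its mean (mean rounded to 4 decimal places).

Observing 2 successes and 45 failures updates Beta(11.4, 6.1) by adding the success and failure counts to the two shape parameters: α = 11.4+2 = 13.4, β = 6.1+45 = 51.1.
Posterior mean = α/(α+β) = 13.4/64.5 = 0.2078.

Posterior: Beta(13.4, 51.1); mean ≈ 0.2078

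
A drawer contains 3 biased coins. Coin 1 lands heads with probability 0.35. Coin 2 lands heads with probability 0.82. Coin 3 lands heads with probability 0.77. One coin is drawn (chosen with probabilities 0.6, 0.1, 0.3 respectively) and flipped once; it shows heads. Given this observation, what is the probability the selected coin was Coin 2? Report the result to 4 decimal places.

Tabulate prior·likelihood by source: [1] prior 0.6, lik 0.35, product 0.2100; [2] prior 0.1, lik 0.82, product 0.08200; [3] prior 0.3, lik 0.77, product 0.2310.
Normalizing constant = 0.52300; the posterior for Coin 2 is its product over the sum, 0.08200/0.52300 = 0.1568.

Posterior probability ≈ 0.1568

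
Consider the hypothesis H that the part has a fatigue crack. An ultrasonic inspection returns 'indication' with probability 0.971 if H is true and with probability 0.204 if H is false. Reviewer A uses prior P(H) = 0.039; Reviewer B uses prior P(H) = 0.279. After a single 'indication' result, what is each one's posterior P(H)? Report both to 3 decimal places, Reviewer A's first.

P('+'|H) = 0.971, P('+'|¬H) = 0.204.
Reviewer A: numerator 0.971·0.039 = 0.037869; evidence = 0.037869+0.204·0.961 = 0.23391; posterior = 0.162.
Reviewer B: numerator 0.971·0.279 = 0.27091; evidence = 0.27091+0.204·0.721 = 0.41799; posterior = 0.648.

Reviewer A: 0.162; Reviewer B: 0.648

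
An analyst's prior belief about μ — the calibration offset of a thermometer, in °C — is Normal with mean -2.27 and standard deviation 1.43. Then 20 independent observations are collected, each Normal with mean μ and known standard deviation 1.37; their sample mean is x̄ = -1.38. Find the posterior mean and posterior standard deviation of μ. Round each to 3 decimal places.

Posterior mean ≈ -1.419; posterior SD ≈ 0.300

Prior precision 1/τ₀² = 1/1.43² = 0.489021; data precision n/σ² = 20/1.37² = 10.6559.
Posterior precision = 0.489021 + 10.6559 = 11.1449, giving posterior SD = 1/√11.1449 = 0.300.
Posterior mean = (0.489021·-2.27 + 10.6559·-1.38) / 11.1449 = -1.419.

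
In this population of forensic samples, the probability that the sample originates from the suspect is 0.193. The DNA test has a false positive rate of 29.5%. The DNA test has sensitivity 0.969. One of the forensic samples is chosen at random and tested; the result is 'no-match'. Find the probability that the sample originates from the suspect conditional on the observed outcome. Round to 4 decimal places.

Write H for 'the sample originates from the suspect'. Prior odds H:¬H = 0.193/0.807 = 0.23916. For the 'no-match' outcome, the likelihood ratio is 0.031/0.705 = 0.043972.
Posterior odds = 0.23916 × 0.043972 = 0.010516, so P(H|E) = 0.010516/(1+0.010516) = 0.0104.

P(H | E) ≈ 0.0104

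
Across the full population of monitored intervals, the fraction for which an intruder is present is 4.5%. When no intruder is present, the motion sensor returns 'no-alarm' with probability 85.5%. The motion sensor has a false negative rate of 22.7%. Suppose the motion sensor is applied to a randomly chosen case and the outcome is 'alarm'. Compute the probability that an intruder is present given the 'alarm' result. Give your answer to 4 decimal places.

Write H for 'an intruder is present'. Prior odds H:¬H = 0.045/0.955 = 0.047120. For the 'alarm' outcome, the likelihood ratio is 0.773/0.145 = 5.3310.
Posterior odds = 0.047120 × 5.3310 = 0.25120, so P(H|E) = 0.25120/(1+0.25120) = 0.2008.

P(H | E) ≈ 0.2008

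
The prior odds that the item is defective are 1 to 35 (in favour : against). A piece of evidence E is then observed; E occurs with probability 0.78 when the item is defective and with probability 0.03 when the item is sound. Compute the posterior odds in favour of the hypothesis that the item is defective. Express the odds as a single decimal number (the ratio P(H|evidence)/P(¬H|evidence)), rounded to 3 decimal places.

Prior odds = 1/35 = 0.028571. In log-odds, ln(0.028571) = -3.5553.
Add log likelihood ratio: ln(26.000) = 3.2581.
Posterior log-odds = -0.29725, so posterior odds = exp(-0.29725) = 0.74286.

Posterior odds ≈ 0.743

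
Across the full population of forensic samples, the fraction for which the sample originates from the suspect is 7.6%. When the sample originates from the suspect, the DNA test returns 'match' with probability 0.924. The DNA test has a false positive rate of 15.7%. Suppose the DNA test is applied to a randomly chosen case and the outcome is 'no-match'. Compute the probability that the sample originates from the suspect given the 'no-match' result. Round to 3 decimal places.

P(H | E) ≈ 0.007

Write H for 'the sample originates from the suspect'. Prior odds H:¬H = 0.076/0.924 = 0.082251. For the 'no-match' outcome, the likelihood ratio is 0.076/0.843 = 0.090154.
Posterior odds = 0.082251 × 0.090154 = 0.0074153, so P(H|E) = 0.0074153/(1+0.0074153) = 0.007.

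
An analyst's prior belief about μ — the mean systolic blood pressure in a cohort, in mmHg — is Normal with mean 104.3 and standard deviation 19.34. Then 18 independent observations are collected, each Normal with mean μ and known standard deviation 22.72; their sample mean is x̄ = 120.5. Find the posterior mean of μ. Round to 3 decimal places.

Posterior mean ≈ 119.346

Prior precision 1/τ₀² = 1/19.34² = 0.00267354; data precision n/σ² = 18/22.72² = 0.0348703.
Posterior precision = 0.00267354 + 0.0348703 = 0.0375439.
Posterior mean = (0.00267354·104.3 + 0.0348703·120.5) / 0.0375439 = 119.346.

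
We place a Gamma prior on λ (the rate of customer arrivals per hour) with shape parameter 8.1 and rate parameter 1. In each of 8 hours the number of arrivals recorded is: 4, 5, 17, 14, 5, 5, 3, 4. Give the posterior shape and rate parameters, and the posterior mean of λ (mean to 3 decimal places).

Posterior: Gamma(shape=65.1, rate=9); mean ≈ 7.233

Total count ∑xᵢ = 57 over n = 8 hours.
Gamma is conjugate to the Poisson likelihood: posterior is Gamma(shape = 8.1+57 = 65.1, rate = 1+8 = 9).
E[λ | data] = 65.1/9 = 7.233.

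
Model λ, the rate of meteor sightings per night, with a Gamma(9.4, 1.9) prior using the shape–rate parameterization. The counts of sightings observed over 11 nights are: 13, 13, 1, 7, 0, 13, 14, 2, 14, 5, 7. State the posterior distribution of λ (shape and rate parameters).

Posterior: Gamma(shape=98.4, rate=12.9)

Total count ∑xᵢ = 89 over n = 11 nights.
Gamma is conjugate to the Poisson likelihood: posterior is Gamma(shape = 9.4+89 = 98.4, rate = 1.9+11 = 12.9).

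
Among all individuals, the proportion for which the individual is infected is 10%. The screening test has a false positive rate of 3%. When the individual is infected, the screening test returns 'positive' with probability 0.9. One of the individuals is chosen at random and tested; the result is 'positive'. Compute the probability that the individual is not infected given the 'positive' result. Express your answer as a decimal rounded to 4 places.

Write H for 'the individual is infected'. Prior odds H:¬H = 0.1/0.9 = 0.11111. For the 'positive' outcome, the likelihood ratio is 0.9/0.03 = 30.000.
Posterior odds = 0.11111 × 30.000 = 3.3333, so P(H|E) = 3.3333/(1+3.3333) = 0.7692. Then P(¬H|E) = 1 − 0.7692 = 0.2308.

P(¬H | E) ≈ 0.2308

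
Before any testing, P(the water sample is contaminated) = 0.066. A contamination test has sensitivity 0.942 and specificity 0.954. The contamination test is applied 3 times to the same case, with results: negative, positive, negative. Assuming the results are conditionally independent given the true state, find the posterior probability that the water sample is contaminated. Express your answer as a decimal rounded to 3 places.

Posterior P(H) ≈ 0.005

With H the event that the water sample is contaminated, the joint likelihood of the observed sequence is P(data|H) = 0.058·0.942·0.058 = 0.0031689 and P(data|¬H) = 0.954·0.046·0.954 = 0.041865.
Bayes: P(H|data) = 0.066·0.0031689 / (0.066·0.0031689 + 0.934·0.041865) = 0.00020915/0.039311 = 0.0053.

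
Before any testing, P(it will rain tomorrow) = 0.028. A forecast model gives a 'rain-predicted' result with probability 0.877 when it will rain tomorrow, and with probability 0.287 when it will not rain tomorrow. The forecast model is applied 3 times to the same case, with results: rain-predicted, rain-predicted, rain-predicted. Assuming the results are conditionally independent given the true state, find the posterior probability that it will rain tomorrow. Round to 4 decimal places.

Posterior P(H) ≈ 0.4511

Let H be the event that it will rain tomorrow; start with P(H) = 0.028. P('rain-predicted'|H) = 0.877, P('rain-predicted'|¬H) = 0.287.
Update on result 1 ('rain-predicted'): P(H) ← 0.877·0.0280 / (0.877·0.0280 + 0.287·0.9720) = 0.024556/0.30352 = 0.0809.
Update on result 2 ('rain-predicted'): P(H) ← 0.877·0.0809 / (0.877·0.0809 + 0.287·0.9191) = 0.070953/0.33473 = 0.2120.
Update on result 3 ('rain-predicted'): P(H) ← 0.877·0.2120 / (0.877·0.2120 + 0.287·0.7880) = 0.18590/0.41206 = 0.4511.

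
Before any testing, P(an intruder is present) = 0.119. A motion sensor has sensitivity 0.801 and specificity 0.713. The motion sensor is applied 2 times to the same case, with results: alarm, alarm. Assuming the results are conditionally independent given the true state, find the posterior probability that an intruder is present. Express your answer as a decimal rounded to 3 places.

With H the event that an intruder is present, the joint likelihood of the observed sequence is P(data|H) = 0.801·0.801 = 0.64160 and P(data|¬H) = 0.287·0.287 = 0.082369.
Bayes: P(H|data) = 0.119·0.64160 / (0.119·0.64160 + 0.881·0.082369) = 0.076351/0.14892 = 0.5127.

Posterior P(H) ≈ 0.513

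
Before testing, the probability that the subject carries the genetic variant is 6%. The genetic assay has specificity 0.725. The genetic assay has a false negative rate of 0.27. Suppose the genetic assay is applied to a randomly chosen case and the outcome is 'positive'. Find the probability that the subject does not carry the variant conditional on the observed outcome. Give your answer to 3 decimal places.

Let H be the event that the subject carries the genetic variant. P(H) = 0.06, so P(¬H) = 0.94. With E the 'positive' result, P(E|H) = 0.73 and P(E|¬H) = 0.275.
P(E) = 0.73·0.06 + 0.275·0.94 = 0.043800 + 0.25850 = 0.30230.
By Bayes' theorem, P(H|E) = 0.043800 / 0.30230 = 0.145. Hence P(¬H|E) = 1 − 0.145 = 0.855.

P(¬H | E) ≈ 0.855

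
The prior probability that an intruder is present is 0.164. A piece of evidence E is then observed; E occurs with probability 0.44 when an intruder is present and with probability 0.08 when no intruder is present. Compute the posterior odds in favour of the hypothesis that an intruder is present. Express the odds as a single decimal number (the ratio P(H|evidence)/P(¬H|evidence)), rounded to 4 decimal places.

Prior odds = 0.164/(1−0.164) = 0.19617.
Likelihood ratio for E = 0.44/0.08 = 5.5000.
Posterior odds = prior odds × LR = 1.0789.

Posterior odds ≈ 1.0789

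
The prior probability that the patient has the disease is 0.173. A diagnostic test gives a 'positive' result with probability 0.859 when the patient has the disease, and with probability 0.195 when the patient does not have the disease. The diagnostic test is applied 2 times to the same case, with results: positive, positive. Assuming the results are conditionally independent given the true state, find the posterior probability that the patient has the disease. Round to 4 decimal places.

Posterior P(H) ≈ 0.8023

Let H be the event that the patient has the disease; start with P(H) = 0.173. P('positive'|H) = 0.859, P('positive'|¬H) = 0.195.
Update on result 1 ('positive'): P(H) ← 0.859·0.1730 / (0.859·0.1730 + 0.195·0.8270) = 0.14861/0.30987 = 0.4796.
Update on result 2 ('positive'): P(H) ← 0.859·0.4796 / (0.859·0.4796 + 0.195·0.5204) = 0.41196/0.51344 = 0.8023.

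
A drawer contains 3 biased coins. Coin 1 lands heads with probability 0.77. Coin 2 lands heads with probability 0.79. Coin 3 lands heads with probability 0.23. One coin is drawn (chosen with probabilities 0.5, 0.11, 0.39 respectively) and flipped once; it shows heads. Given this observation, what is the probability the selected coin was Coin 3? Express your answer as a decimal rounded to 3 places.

P(heads|C1) = 0.77; P(heads|C2) = 0.79; P(heads|C3) = 0.23.
Prior × likelihood for each source: 0.5·0.77=0.3850, 0.11·0.79=0.08690, 0.39·0.23=0.08970. Summing gives P(heads) = 0.56160.
P(Coin 3 | heads) = 0.08970 / 0.56160 = 0.160.

Posterior probability ≈ 0.160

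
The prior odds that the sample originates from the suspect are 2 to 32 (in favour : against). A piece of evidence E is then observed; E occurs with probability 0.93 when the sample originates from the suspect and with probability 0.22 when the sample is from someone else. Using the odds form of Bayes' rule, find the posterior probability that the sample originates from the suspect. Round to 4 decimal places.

Posterior probability ≈ 0.2090

Prior odds = 2/32 = 0.062500. In log-odds, ln(0.062500) = -2.7726.
Add log likelihood ratio: ln(4.2273) = 1.4416.
Posterior log-odds = -1.3310, so posterior odds = exp(-1.3310) = 0.26420. Converting, P(H|E) = 0.26420/1.2642 = 0.2090.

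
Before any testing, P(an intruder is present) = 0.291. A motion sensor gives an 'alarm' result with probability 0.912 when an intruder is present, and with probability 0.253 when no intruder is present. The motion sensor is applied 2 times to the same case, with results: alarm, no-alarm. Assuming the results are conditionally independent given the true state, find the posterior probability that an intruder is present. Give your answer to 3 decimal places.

Posterior P(H) ≈ 0.148

With H the event that an intruder is present, the joint likelihood of the observed sequence is P(data|H) = 0.912·0.088 = 0.080256 and P(data|¬H) = 0.253·0.747 = 0.18899.
Bayes: P(H|data) = 0.291·0.080256 / (0.291·0.080256 + 0.709·0.18899) = 0.023354/0.15735 = 0.1484.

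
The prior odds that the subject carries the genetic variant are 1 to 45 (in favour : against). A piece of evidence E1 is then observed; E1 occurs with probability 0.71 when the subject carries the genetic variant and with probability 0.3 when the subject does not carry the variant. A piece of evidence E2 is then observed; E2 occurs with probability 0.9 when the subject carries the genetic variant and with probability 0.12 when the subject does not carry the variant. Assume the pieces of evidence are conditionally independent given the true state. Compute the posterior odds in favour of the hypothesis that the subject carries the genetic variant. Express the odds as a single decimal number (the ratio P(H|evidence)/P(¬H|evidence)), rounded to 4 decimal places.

Posterior odds ≈ 0.3944

Prior odds = 1/45 = 0.022222.
Likelihood ratio for E1 = 0.71/0.3 = 2.3667.
Likelihood ratio for E2 = 0.9/0.12 = 7.5000.
Posterior odds = prior odds × LR₁ × LR₂ = 0.39444.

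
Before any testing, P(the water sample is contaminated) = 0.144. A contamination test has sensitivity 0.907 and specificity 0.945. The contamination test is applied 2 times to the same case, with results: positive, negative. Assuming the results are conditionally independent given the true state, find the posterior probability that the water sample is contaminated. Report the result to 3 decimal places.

Posterior P(H) ≈ 0.214

Let H be the event that the water sample is contaminated; start with P(H) = 0.144. P('positive'|H) = 0.907, P('positive'|¬H) = 0.055.
Update on result 1 ('positive'): P(H) ← 0.907·0.1440 / (0.907·0.1440 + 0.055·0.8560) = 0.13061/0.17769 = 0.7350.
Update on result 2 ('negative'): P(H) ← 0.093·0.7350 / (0.093·0.7350 + 0.945·0.2650) = 0.068359/0.31874 = 0.2145.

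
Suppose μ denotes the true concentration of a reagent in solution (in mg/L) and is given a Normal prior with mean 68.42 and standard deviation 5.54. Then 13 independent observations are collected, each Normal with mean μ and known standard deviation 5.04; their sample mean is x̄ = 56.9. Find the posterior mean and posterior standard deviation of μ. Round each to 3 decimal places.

Posterior mean ≈ 57.590; posterior SD ≈ 1.355

Prior precision 1/τ₀² = 1/5.54² = 0.0325822; data precision n/σ² = 13/5.04² = 0.511779.
Posterior precision = 0.0325822 + 0.511779 = 0.544361, giving posterior SD = 1/√0.544361 = 1.355.
Posterior mean = (0.0325822·68.42 + 0.511779·56.9) / 0.544361 = 57.590.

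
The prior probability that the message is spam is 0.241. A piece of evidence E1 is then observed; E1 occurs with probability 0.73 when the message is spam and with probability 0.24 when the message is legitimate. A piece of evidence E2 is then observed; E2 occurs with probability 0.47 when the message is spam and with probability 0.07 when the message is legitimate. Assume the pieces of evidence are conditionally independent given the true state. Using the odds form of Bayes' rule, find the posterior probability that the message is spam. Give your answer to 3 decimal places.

Prior odds = 0.241/(1−0.241) = 0.31752.
Likelihood ratio for E1 = 0.73/0.24 = 3.0417.
Likelihood ratio for E2 = 0.47/0.07 = 6.7143.
Posterior odds = prior odds × LR₁ × LR₂ = 6.4847.
Posterior probability = odds/(1+odds) = 6.4847/7.4847 = 0.866.

Posterior probability ≈ 0.866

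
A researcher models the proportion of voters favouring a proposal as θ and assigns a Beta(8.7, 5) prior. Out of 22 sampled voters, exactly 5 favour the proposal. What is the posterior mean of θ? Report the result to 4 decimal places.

Posterior mean ≈ 0.3838

The binomial likelihood is conjugate to the Beta prior: with 5 successes and 17 failures, the posterior is Beta(8.7+5, 5+17) = Beta(13.7, 22).
Posterior mean = α/(α+β) = 13.7/35.7 = 0.3838.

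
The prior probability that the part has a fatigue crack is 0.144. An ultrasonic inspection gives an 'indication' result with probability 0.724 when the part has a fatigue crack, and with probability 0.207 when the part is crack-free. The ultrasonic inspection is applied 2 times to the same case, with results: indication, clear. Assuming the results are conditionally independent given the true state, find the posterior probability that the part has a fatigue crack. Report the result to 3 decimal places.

Let H be the event that the part has a fatigue crack; start with P(H) = 0.144. P('indication'|H) = 0.724, P('indication'|¬H) = 0.207.
Update on result 1 ('indication'): P(H) ← 0.724·0.1440 / (0.724·0.1440 + 0.207·0.8560) = 0.10426/0.28145 = 0.3704.
Update on result 2 ('clear'): P(H) ← 0.276·0.3704 / (0.276·0.3704 + 0.793·0.6296) = 0.10224/0.60149 = 0.1700.

Posterior P(H) ≈ 0.170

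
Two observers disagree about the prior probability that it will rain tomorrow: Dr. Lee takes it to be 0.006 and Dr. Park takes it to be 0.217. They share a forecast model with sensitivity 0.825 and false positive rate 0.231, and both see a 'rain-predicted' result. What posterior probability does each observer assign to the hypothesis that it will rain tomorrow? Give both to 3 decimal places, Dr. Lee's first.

The likelihood ratio for a 'rain-predicted' result is 0.825/0.231 = 3.5714.
Dr. Lee: prior odds 0.006/0.994 = 0.0060362; posterior odds 0.021558; posterior probability 0.021.
Dr. Park: prior odds 0.217/0.783 = 0.27714; posterior odds 0.98978; posterior probability 0.497.

Dr. Lee: 0.021; Dr. Park: 0.497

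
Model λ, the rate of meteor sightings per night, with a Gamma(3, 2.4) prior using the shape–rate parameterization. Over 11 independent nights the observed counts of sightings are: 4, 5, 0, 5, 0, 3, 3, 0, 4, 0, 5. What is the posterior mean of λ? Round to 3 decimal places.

The Poisson likelihood adds the total count to the shape and the number of exposure periods to the rate. Here ∑xᵢ = 29 and n = 11, so shape 3→32 and rate 2.4→13.4.
Posterior mean = shape/rate = 32/13.4 = 2.388.

Posterior mean ≈ 2.388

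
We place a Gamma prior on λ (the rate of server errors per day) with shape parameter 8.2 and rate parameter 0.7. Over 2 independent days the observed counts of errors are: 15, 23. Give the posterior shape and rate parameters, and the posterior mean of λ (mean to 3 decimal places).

Posterior: Gamma(shape=46.2, rate=2.7); mean ≈ 17.111

The Poisson likelihood adds the total count to the shape and the number of exposure periods to the rate. Here ∑xᵢ = 38 and n = 2, so shape 8.2→46.2 and rate 0.7→2.7.
Posterior mean = shape/rate = 46.2/2.7 = 17.111.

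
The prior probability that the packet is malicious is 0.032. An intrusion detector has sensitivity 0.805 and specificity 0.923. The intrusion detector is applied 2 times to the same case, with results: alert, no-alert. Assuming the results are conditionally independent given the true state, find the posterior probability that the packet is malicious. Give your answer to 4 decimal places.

With H the event that the packet is malicious, the joint likelihood of the observed sequence is P(data|H) = 0.805·0.195 = 0.15698 and P(data|¬H) = 0.077·0.923 = 0.071071.
Bayes: P(H|data) = 0.032·0.15698 / (0.032·0.15698 + 0.968·0.071071) = 0.0050232/0.073820 = 0.0680.

Posterior P(H) ≈ 0.0680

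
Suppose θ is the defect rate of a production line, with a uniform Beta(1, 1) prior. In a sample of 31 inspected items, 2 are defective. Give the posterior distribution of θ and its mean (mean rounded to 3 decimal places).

The binomial likelihood is conjugate to the Beta prior: with 2 successes and 29 failures, the posterior is Beta(1+2, 1+29) = Beta(3, 30).
Posterior mean = α/(α+β) = 3/33 = 0.091.

Posterior: Beta(3, 30); mean ≈ 0.091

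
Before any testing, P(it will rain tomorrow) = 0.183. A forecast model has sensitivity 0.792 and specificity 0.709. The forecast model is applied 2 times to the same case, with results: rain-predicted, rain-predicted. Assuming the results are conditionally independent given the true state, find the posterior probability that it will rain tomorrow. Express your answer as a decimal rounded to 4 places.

Let H be the event that it will rain tomorrow; start with P(H) = 0.183. P('rain-predicted'|H) = 0.792, P('rain-predicted'|¬H) = 0.291.
Update on result 1 ('rain-predicted'): P(H) ← 0.792·0.1830 / (0.792·0.1830 + 0.291·0.8170) = 0.14494/0.38268 = 0.3787.
Update on result 2 ('rain-predicted'): P(H) ← 0.792·0.3787 / (0.792·0.3787 + 0.291·0.6213) = 0.29996/0.48075 = 0.6239.

Posterior P(H) ≈ 0.6239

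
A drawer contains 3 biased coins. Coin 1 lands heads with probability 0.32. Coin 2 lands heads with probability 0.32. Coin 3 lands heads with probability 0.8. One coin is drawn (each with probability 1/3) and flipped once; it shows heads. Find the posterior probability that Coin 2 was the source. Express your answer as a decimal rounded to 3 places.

Tabulate prior·likelihood by source: [1] prior 0.333333, lik 0.32, product 0.1067; [2] prior 0.333333, lik 0.32, product 0.1067; [3] prior 0.333333, lik 0.8, product 0.2667.
Normalizing constant = 0.48000; the posterior for Coin 2 is its product over the sum, 0.1067/0.48000 = 0.222.

Posterior probability ≈ 0.222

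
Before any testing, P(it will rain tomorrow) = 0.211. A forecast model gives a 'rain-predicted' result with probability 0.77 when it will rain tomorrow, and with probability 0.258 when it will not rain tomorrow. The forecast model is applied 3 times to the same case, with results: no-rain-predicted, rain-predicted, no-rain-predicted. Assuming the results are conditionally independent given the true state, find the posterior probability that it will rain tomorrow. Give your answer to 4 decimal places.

With H the event that it will rain tomorrow, the joint likelihood of the observed sequence is P(data|H) = 0.23·0.77·0.23 = 0.040733 and P(data|¬H) = 0.742·0.258·0.742 = 0.14205.
Bayes: P(H|data) = 0.211·0.040733 / (0.211·0.040733 + 0.789·0.14205) = 0.0085947/0.12067 = 0.0712.

Posterior P(H) ≈ 0.0712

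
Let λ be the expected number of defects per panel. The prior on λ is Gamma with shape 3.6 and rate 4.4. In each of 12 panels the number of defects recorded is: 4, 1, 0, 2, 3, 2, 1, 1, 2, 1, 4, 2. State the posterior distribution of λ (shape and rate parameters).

The Poisson likelihood adds the total count to the shape and the number of exposure periods to the rate. Here ∑xᵢ = 23 and n = 12, so shape 3.6→26.6 and rate 4.4→16.4.

Posterior: Gamma(shape=26.6, rate=16.4)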